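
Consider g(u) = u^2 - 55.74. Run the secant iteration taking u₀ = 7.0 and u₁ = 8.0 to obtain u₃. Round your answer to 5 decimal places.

g(7.0) = -6.7400000, g(8.0) = 8.2600000
u₂ = 8.0000000 − 8.2600000·(8.0000000 − 7.0000000) / (8.2600000 − (-6.7400000)) = 8.0000000 − (8.2600000)/(15.0000000) = 7.4493333
g(7.4493333) = -0.2474329
u₃ = 7.4493333 − (-0.2474329)·(7.4493333 − 8.0000000) / (-0.2474329 − 8.2600000) = 7.4493333 − (0.1362530)/(-8.5074329) = 7.4653491

7.46535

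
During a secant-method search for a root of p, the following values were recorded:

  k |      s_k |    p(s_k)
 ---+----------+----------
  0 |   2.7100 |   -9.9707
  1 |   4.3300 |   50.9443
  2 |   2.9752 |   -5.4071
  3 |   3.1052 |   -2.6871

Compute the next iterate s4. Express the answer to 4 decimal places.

s4 = 3.1052 − (-2.6871)·(3.1052 − 2.9752) / (-2.6871 − (-5.4071))
   = 3.1052 − (-0.349323)/(2.720000) = 3.233628

3.2336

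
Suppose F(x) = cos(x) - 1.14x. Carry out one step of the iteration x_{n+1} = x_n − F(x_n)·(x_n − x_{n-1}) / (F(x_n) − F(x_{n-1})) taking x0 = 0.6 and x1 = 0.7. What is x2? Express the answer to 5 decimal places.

0.68100

F(0.6) = 0.1413356, F(0.7) = -0.0331578
x2 = 0.7000000 − (-0.0331578)·(0.7000000 − 0.6000000) / (-0.0331578 − 0.1413356) = 0.7000000 − (-0.0033158)/(-0.1744934) = 0.6809977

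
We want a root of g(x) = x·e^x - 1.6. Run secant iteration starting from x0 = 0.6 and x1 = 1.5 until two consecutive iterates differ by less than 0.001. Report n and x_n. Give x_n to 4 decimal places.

g(0.6) = -0.506729, g(1.5) = 5.122534
x2 = 1.500000 − 5.122534·(0.900000)/(5.629262) = 0.681015;  |Δ| = 0.818985
g(0.681015) = -0.254394
x3 = 0.681015 − (-0.254394)·(-0.818985)/(-5.376927) = 0.719763;  |Δ| = 0.038748
g(0.719763) = -0.121645
x4 = 0.719763 − (-0.121645)·(0.038748)/(0.132749) = 0.755270;  |Δ| = 0.035507
g(0.755270) = 0.007355
x5 = 0.755270 − 0.007355·(0.035507)/(0.129000) = 0.753246;  |Δ| = 0.002024
g(0.753246) = -0.000195
x6 = 0.753246 − (-0.000195)·(-0.002024)/(-0.007550) = 0.753298;  |Δ| = 0.000052
|x6 − x5| = 0.000052 < 0.001

n = 6, x_n = 0.7533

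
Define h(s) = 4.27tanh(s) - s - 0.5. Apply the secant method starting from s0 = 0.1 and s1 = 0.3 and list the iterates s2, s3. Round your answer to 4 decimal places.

0.1564, 0.1544

h(0.1) = -0.174418, h(0.3) = 0.443905
s2 = 0.300000 − 0.443905·(0.300000 − 0.100000) / (0.443905 − (-0.174418)) = 0.300000 − (0.088781)/(0.618323) = 0.156416
h(0.156416) = 0.006087
s3 = 0.156416 − 0.006087·(0.156416 − 0.300000) / (0.006087 − 0.443905) = 0.156416 − (-0.000874)/(-0.437817) = 0.154420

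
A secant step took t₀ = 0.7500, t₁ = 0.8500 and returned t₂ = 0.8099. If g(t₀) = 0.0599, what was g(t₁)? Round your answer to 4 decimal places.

The secant line through (0.7500, 0.0599) and (0.8500, g(t₁)) crosses zero at t₂ = 0.8099.
So (0.7500, 0.0599), (0.8500, g(t₁)), (0.8099, 0) are collinear:
g(t₁) = 0.0599 · (0.8500 − 0.8099) / (0.7500 − 0.8099) = 0.0599 · (0.040100)/(-0.059900) = -0.040100

-0.0401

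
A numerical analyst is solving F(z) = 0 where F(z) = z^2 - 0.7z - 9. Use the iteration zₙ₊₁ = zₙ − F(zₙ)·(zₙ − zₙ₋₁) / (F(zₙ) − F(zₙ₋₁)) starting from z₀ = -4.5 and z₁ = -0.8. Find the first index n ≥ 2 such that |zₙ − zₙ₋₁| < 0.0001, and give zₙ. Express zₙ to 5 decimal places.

n = 7, zₙ = -2.67035

F(-4.5) = 14.4000000, F(-0.8) = -7.8000000
z₂ = -0.8000000 − (-7.8000000)·(3.7000000)/(-22.2000000) = -2.1000000;  |Δ| = 1.3000000
F(-2.1000000) = -3.1200000
z₃ = -2.1000000 − (-3.1200000)·(-1.3000000)/(4.6800000) = -2.9666667;  |Δ| = 0.8666667
F(-2.9666667) = 1.8777778
z₄ = -2.9666667 − 1.8777778·(-0.8666667)/(4.9977778) = -2.6410405;  |Δ| = 0.3256262
F(-2.6410405) = -0.1761770
z₅ = -2.6410405 − (-0.1761770)·(0.3256262)/(-2.0539547) = -2.6689709;  |Δ| = 0.0279304
F(-2.6689709) = -0.0083148
z₆ = -2.6689709 − (-0.0083148)·(-0.0279304)/(0.1678622) = -2.6703544;  |Δ| = 0.0013835
F(-2.6703544) = 0.0000406
z₇ = -2.6703544 − 0.0000406·(-0.0013835)/(0.0083553) = -2.6703477;  |Δ| = 0.0000067
|z₇ − z₆| = 0.0000067 < 0.0001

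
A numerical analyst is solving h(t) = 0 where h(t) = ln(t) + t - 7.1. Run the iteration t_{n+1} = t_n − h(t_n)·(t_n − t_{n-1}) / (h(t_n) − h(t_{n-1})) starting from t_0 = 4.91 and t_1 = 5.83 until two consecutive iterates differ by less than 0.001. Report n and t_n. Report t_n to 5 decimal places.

n = 4, t_n = 5.41148

h(4.91) = -0.5987261, h(5.83) = 0.4930170
t_2 = 5.8300000 − 0.4930170·(0.9200000)/(1.0917431) = 5.4145399;  |Δ| = 0.4154601
h(5.4145399) = 0.0036279
t_3 = 5.4145399 − 0.0036279·(-0.4154601)/(-0.4893891) = 5.4114601;  |Δ| = 0.0030798
h(5.4114601) = -0.0000209
t_4 = 5.4114601 − (-0.0000209)·(-0.0030798)/(-0.0036488) = 5.4114778;  |Δ| = 0.0000177
|t_4 − t_3| = 0.0000177 < 0.001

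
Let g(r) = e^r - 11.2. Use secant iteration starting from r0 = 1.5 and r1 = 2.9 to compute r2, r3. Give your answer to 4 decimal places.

2.1869, 2.3633

g(1.5) = -6.718311, g(2.9) = 6.974145
r2 = 2.900000 − 6.974145·(2.900000 − 1.500000) / (6.974145 − (-6.718311)) = 2.900000 − (9.763804)/(13.692456) = 2.186921
g(2.186921) = -2.292256
r3 = 2.186921 − (-2.292256)·(2.186921 − 2.900000) / (-2.292256 − 6.974145) = 2.186921 − (1.634560)/(-9.266402) = 2.363317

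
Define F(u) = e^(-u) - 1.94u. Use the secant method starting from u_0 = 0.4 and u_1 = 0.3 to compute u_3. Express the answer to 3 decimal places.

0.360

F(0.4) = -0.10568, F(0.3) = 0.15882
u_2 = 0.30000 − 0.15882·(0.30000 − 0.40000) / (0.15882 − (-0.10568)) = 0.30000 − (-0.01588)/(0.26450) = 0.36005
F(0.36005) = -0.00084
u_3 = 0.36005 − (-0.00084)·(0.36005 − 0.30000) / (-0.00084 − 0.15882) = 0.36005 − (-0.00005)/(-0.15966) = 0.35973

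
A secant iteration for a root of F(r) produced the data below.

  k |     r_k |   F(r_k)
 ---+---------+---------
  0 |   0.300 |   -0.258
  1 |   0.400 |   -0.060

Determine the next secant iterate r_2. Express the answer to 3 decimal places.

r_2 = 0.400 − (-0.060)·(0.400 − 0.300) / (-0.060 − (-0.258))
   = 0.400 − (-0.00600)/(0.19800) = 0.43030

0.430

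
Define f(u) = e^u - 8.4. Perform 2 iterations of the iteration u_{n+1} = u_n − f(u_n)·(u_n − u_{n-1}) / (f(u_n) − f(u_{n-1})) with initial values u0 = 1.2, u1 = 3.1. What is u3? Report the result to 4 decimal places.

1.9500

f(1.2) = -5.079883, f(3.1) = 13.797951
u2 = 3.100000 − 13.797951·(3.100000 − 1.200000) / (13.797951 − (-5.079883)) = 3.100000 − (26.216107)/(18.877834) = 1.711276
f(1.711276) = -2.863981
u3 = 1.711276 − (-2.863981)·(1.711276 − 3.100000) / (-2.863981 − 13.797951) = 1.711276 − (3.977280)/(-16.661932) = 1.949980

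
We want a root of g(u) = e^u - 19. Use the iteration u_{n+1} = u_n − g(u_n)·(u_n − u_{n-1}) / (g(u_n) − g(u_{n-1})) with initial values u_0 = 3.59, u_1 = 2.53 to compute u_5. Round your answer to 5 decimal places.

g(3.59) = 17.2340759, g(2.53) = -6.4464939
u_2 = 2.5300000 − (-6.4464939)·(2.5300000 − 3.5900000) / (-6.4464939 − 17.2340759) = 2.5300000 − (6.8332835)/(-23.6805698) = 2.8185608
g(2.8185608) = -2.2472777
u_3 = 2.8185608 − (-2.2472777)·(2.8185608 − 2.5300000) / (-2.2472777 − (-6.4464939)) = 2.8185608 − (-0.6484762)/(4.1992162) = 2.9729887
g(2.9729887) = 0.5502619
u_4 = 2.9729887 − 0.5502619·(2.9729887 − 2.8185608) / (0.5502619 − (-2.2472777)) = 2.9729887 − (0.0849758)/(2.7975396) = 2.9426135
g(2.9426135) = -0.0346526
u_5 = 2.9426135 − (-0.0346526)·(2.9426135 − 2.9729887) / (-0.0346526 − 0.5502619) = 2.9426135 − (0.0010526)/(-0.5849145) = 2.9444130

2.94441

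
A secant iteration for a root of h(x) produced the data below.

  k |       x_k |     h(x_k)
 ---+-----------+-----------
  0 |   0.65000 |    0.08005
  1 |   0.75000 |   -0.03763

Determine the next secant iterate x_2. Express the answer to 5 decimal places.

0.71802

x_2 = 0.75000 − (-0.03763)·(0.75000 − 0.65000) / (-0.03763 − 0.08005)
   = 0.75000 − (-0.0037630)/(-0.1176800) = 0.7180235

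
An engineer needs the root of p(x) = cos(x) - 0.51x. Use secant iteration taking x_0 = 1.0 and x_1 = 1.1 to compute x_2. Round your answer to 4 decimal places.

1.0220

p(1.0) = 0.030302, p(1.1) = -0.107404
x_2 = 1.100000 − (-0.107404)·(1.100000 − 1.000000) / (-0.107404 − 0.030302) = 1.100000 − (-0.010740)/(-0.137706) = 1.022005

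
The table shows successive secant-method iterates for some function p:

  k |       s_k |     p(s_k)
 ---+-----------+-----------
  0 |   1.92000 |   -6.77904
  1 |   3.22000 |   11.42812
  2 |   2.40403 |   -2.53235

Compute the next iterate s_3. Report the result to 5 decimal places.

2.55204

s_3 = 2.40403 − (-2.53235)·(2.40403 − 3.22000) / (-2.53235 − 11.42812)
   = 2.40403 − (2.0663216)/(-13.9604700) = 2.5520423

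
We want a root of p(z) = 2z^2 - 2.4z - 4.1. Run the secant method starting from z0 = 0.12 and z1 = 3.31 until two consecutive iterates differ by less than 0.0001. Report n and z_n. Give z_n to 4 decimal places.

n = 8, z_n = 2.1524

p(0.12) = -4.359200, p(3.31) = 9.868200
z2 = 3.310000 − 9.868200·(3.190000)/(14.227400) = 1.097399;  |Δ| = 2.212601
p(1.097399) = -4.325188
z3 = 1.097399 − (-4.325188)·(-2.212601)/(-14.193388) = 1.771651;  |Δ| = 0.674252
p(1.771651) = -2.074469
z4 = 1.771651 − (-2.074469)·(0.674252)/(2.250719) = 2.393103;  |Δ| = 0.621452
p(2.393103) = 1.610436
z5 = 2.393103 − 1.610436·(0.621452)/(3.684905) = 2.121506;  |Δ| = 0.271597
p(2.121506) = -0.190039
z6 = 2.121506 − (-0.190039)·(-0.271597)/(-1.800475) = 2.150173;  |Δ| = 0.028667
p(2.150173) = -0.013928
z7 = 2.150173 − (-0.013928)·(0.028667)/(0.176111) = 2.152440;  |Δ| = 0.002267
p(2.152440) = 0.000140
z8 = 2.152440 − 0.000140·(0.002267)/(0.014068) = 2.152417;  |Δ| = 0.000023
|z8 − z7| = 0.000023 < 0.0001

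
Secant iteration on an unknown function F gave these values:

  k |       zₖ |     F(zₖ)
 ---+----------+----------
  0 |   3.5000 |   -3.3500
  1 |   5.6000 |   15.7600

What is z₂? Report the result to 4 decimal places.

z₂ = 5.6000 − 15.7600·(5.6000 − 3.5000) / (15.7600 − (-3.3500))
   = 5.6000 − (33.096000)/(19.110000) = 3.868132

3.8681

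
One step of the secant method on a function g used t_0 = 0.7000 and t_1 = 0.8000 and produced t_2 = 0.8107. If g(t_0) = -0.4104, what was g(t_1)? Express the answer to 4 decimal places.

The secant line through (0.7000, -0.4104) and (0.8000, g(t_1)) crosses zero at t_2 = 0.8107.
So (0.7000, -0.4104), (0.8000, g(t_1)), (0.8107, 0) are collinear:
g(t_1) = -0.4104 · (0.8000 − 0.8107) / (0.7000 − 0.8107) = -0.4104 · (-0.010700)/(-0.110700) = -0.039668

-0.0397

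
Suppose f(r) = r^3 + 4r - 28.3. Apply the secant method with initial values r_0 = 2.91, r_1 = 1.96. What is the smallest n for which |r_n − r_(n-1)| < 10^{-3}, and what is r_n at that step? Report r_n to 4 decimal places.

n = 5, r_n = 2.6133

f(2.91) = 7.982171, f(1.96) = -12.930464
r_2 = 1.960000 − (-12.930464)·(-0.950000)/(-20.912635) = 2.547393;  |Δ| = 0.587393
f(2.547393) = -1.579851
r_3 = 2.547393 − (-1.579851)·(0.587393)/(11.350613) = 2.629150;  |Δ| = 0.081757
f(2.629150) = 0.390425
r_4 = 2.629150 − 0.390425·(0.081757)/(1.970276) = 2.612950;  |Δ| = 0.016201
f(2.612950) = -0.008273
r_5 = 2.612950 − (-0.008273)·(-0.016201)/(-0.398698) = 2.613286;  |Δ| = 0.000336
|r_5 − r_4| = 0.000336 < 10^{-3}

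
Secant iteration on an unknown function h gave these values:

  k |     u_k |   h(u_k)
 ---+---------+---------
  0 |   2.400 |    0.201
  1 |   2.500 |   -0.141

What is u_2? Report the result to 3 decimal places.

2.459

u_2 = 2.500 − (-0.141)·(2.500 − 2.400) / (-0.141 − 0.201)
   = 2.500 − (-0.01410)/(-0.34200) = 2.45877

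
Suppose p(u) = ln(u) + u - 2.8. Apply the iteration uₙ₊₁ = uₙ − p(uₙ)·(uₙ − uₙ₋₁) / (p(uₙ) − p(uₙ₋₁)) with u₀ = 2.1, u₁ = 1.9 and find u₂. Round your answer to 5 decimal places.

2.07205

p(2.1) = 0.0419373, p(1.9) = -0.2581461
u₂ = 1.9000000 − (-0.2581461)·(1.9000000 − 2.1000000) / (-0.2581461 − 0.0419373) = 1.9000000 − (0.0516292)/(-0.3000835) = 2.0720495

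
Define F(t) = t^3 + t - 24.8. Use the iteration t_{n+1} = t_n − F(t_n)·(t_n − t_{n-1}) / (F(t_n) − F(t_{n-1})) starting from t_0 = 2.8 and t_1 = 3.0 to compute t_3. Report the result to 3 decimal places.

2.802

F(2.8) = -0.04800, F(3.0) = 5.20000
t_2 = 3.00000 − 5.20000·(3.00000 − 2.80000) / (5.20000 − (-0.04800)) = 3.00000 − (1.04000)/(5.24800) = 2.80183
F(2.80183) = -0.00312
t_3 = 2.80183 − (-0.00312)·(2.80183 − 3.00000) / (-0.00312 − 5.20000) = 2.80183 − (0.00062)/(-5.20312) = 2.80195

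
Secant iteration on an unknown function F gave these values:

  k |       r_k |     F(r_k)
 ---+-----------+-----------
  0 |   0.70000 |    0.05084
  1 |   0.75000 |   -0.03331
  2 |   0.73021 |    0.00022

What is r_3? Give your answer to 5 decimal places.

r_3 = 0.73021 − 0.00022·(0.73021 − 0.75000) / (0.00022 − (-0.03331))
   = 0.73021 − (-0.0000044)/(0.0335300) = 0.7303398

0.73034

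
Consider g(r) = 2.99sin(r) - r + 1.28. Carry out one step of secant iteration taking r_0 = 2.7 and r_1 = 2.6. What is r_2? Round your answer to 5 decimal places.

2.66090

g(2.7) = -0.1421342, g(2.6) = 0.2213491
r_2 = 2.6000000 − 0.2213491·(2.6000000 − 2.7000000) / (0.2213491 − (-0.1421342)) = 2.6000000 − (-0.0221349)/(0.3634833) = 2.6608966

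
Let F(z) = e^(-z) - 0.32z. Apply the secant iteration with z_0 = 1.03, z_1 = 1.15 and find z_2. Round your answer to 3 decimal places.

F(1.03) = 0.02741, F(1.15) = -0.05136
z_2 = 1.15000 − (-0.05136)·(1.15000 − 1.03000) / (-0.05136 − 0.02741) = 1.15000 − (-0.00616)/(-0.07877) = 1.07175

1.072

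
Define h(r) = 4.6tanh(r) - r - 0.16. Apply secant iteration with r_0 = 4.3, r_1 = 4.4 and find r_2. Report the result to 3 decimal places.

4.439

h(4.3) = 0.13831, h(4.4) = 0.03861
r_2 = 4.40000 − 0.03861·(4.40000 − 4.30000) / (0.03861 − 0.13831) = 4.40000 − (0.00386)/(-0.09969) = 4.43873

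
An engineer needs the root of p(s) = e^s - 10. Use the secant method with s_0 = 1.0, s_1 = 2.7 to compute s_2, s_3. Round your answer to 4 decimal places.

p(1.0) = -7.281718, p(2.7) = 4.879732
s_2 = 2.700000 − 4.879732·(2.700000 − 1.000000) / (4.879732 − (-7.281718)) = 2.700000 − (8.295544)/(12.161450) = 2.017882
p(2.017882) = -2.477624
s_3 = 2.017882 − (-2.477624)·(2.017882 − 2.700000) / (-2.477624 − 4.879732) = 2.017882 − (1.690032)/(-7.357356) = 2.247588

2.0179, 2.2476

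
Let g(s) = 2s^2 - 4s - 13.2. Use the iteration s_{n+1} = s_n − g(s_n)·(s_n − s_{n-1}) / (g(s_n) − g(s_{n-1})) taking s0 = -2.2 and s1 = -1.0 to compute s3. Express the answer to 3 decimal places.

-1.767

g(-2.2) = 5.28000, g(-1.0) = -7.20000
s2 = -1.00000 − (-7.20000)·(-1.00000 − (-2.20000)) / (-7.20000 − 5.28000) = -1.00000 − (-8.64000)/(-12.48000) = -1.69231
g(-1.69231) = -0.70296
s3 = -1.69231 − (-0.70296)·(-1.69231 − (-1.00000)) / (-0.70296 − (-7.20000)) = -1.69231 − (0.48666)/(6.49704) = -1.76721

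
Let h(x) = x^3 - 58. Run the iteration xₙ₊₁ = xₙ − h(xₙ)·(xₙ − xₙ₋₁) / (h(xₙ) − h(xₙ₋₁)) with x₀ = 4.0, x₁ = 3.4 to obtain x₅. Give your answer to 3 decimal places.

h(4.0) = 6.00000, h(3.4) = -18.69600
x₂ = 3.40000 − (-18.69600)·(3.40000 − 4.00000) / (-18.69600 − 6.00000) = 3.40000 − (11.21760)/(-24.69600) = 3.85423
h(3.85423) = -0.74519
x₃ = 3.85423 − (-0.74519)·(3.85423 − 3.40000) / (-0.74519 − (-18.69600)) = 3.85423 − (-0.33848)/(17.95081) = 3.87308
h(3.87308) = 0.09926
x₄ = 3.87308 − 0.09926·(3.87308 − 3.85423) / (0.09926 − (-0.74519)) = 3.87308 − (0.00187)/(0.84445) = 3.87087
h(3.87087) = -0.00043
x₅ = 3.87087 − (-0.00043)·(3.87087 − 3.87308) / (-0.00043 − 0.09926) = 3.87087 − (0.00000)/(-0.09969) = 3.87088

3.871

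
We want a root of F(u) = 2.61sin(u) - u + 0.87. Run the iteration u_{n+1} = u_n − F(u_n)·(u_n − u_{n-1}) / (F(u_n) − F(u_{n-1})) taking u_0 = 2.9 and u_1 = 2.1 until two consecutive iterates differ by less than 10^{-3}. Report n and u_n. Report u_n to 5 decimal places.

n = 5, u_n = 2.47788

F(2.9) = -1.4055593, F(2.1) = 1.0229764
u_2 = 2.1000000 − 1.0229764·(-0.8000000)/(2.4285357) = 2.4369854;  |Δ| = 0.3369854
F(2.4369854) = 0.1236020
u_3 = 2.4369854 − 0.1236020·(0.3369854)/(-0.8993745) = 2.4832977;  |Δ| = 0.0463123
F(2.4832977) = -0.0165806
u_4 = 2.4832977 − (-0.0165806)·(0.0463123)/(-0.1401826) = 2.4778199;  |Δ| = 0.0054778
F(2.4778199) = 0.0001825
u_5 = 2.4778199 − 0.0001825·(-0.0054778)/(0.0167631) = 2.4778796;  |Δ| = 0.0000596
|u_5 − u_4| = 0.0000596 < 10^{-3}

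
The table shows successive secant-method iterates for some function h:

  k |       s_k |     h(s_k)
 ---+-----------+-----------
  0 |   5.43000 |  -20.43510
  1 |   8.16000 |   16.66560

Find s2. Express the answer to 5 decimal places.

s2 = 8.16000 − 16.66560·(8.16000 − 5.43000) / (16.66560 − (-20.43510))
   = 8.16000 − (45.4970880)/(37.1007000) = 6.9336865

6.93369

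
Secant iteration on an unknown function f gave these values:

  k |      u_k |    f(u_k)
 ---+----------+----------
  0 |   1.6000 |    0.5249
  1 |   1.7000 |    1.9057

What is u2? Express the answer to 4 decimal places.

1.5620

u2 = 1.7000 − 1.9057·(1.7000 − 1.6000) / (1.9057 − 0.5249)
   = 1.7000 − (0.190570)/(1.380800) = 1.561986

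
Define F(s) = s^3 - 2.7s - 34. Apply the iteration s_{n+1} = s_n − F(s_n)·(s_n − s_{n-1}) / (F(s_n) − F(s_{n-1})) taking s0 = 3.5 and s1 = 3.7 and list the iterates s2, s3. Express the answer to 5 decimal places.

F(3.5) = -0.5750000, F(3.7) = 6.6630000
s2 = 3.7000000 − 6.6630000·(3.7000000 − 3.5000000) / (6.6630000 − (-0.5750000)) = 3.7000000 − (1.3326000)/(7.2380000) = 3.5158884
F(3.5158884) = -0.0313465
s3 = 3.5158884 − (-0.0313465)·(3.5158884 − 3.7000000) / (-0.0313465 − 6.6630000) = 3.5158884 − (0.0057713)/(-6.6943465) = 3.5167505

3.51589, 3.51675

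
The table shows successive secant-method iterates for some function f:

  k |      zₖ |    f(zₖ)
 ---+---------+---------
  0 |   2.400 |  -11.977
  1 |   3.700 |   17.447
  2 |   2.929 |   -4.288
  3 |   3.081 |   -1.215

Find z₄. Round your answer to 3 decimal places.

3.141

z₄ = 3.081 − (-1.215)·(3.081 − 2.929) / (-1.215 − (-4.288))
   = 3.081 − (-0.18468)/(3.07300) = 3.14110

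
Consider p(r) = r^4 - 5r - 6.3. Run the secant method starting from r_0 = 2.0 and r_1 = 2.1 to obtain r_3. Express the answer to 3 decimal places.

p(2.0) = -0.30000, p(2.1) = 2.64810
r_2 = 2.10000 − 2.64810·(2.10000 − 2.00000) / (2.64810 − (-0.30000)) = 2.10000 − (0.26481)/(2.94810) = 2.01018
p(2.01018) = -0.02275
r_3 = 2.01018 − (-0.02275)·(2.01018 − 2.10000) / (-0.02275 − 2.64810) = 2.01018 − (0.00204)/(-2.67085) = 2.01094

2.011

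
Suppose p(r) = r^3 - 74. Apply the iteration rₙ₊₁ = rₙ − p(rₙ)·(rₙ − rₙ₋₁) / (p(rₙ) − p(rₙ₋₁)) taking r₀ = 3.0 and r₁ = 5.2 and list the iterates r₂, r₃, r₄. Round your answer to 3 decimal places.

3.910, 4.137, 4.203

p(3.0) = -47.00000, p(5.2) = 66.60800
r₂ = 5.20000 − 66.60800·(5.20000 − 3.00000) / (66.60800 − (-47.00000)) = 5.20000 − (146.53760)/(113.60800) = 3.91015
p(3.91015) = -14.21678
r₃ = 3.91015 − (-14.21678)·(3.91015 − 5.20000) / (-14.21678 − 66.60800) = 3.91015 − (18.33755)/(-80.82478) = 4.13703
p(4.13703) = -3.19479
r₄ = 4.13703 − (-3.19479)·(4.13703 − 3.91015) / (-3.19479 − (-14.21678)) = 4.13703 − (-0.72483)/(11.02199) = 4.20279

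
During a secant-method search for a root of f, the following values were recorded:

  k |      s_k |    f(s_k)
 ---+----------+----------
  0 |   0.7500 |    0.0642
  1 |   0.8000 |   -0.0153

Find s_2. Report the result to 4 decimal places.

0.7904

s_2 = 0.8000 − (-0.0153)·(0.8000 − 0.7500) / (-0.0153 − 0.0642)
   = 0.8000 − (-0.000765)/(-0.079500) = 0.790377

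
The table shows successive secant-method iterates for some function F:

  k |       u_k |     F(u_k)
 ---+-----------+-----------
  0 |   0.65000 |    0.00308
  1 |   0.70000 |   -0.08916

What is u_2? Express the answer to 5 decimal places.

u_2 = 0.70000 − (-0.08916)·(0.70000 − 0.65000) / (-0.08916 − 0.00308)
   = 0.70000 − (-0.0044580)/(-0.0922400) = 0.6516696

0.65167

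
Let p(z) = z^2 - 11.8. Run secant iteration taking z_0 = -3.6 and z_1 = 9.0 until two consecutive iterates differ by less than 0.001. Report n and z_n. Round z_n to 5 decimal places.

p(-3.6) = 1.1600000, p(9.0) = 69.2000000
z_2 = 9.0000000 − 69.2000000·(12.6000000)/(68.0400000) = -3.8148148;  |Δ| = 12.8148148
p(-3.8148148) = 2.7528121
z_3 = -3.8148148 − 2.7528121·(-12.8148148)/(-66.4471879) = -4.3457143;  |Δ| = 0.5308995
p(-4.3457143) = 7.0852327
z_4 = -4.3457143 − 7.0852327·(-0.5308995)/(4.3324206) = -3.4774823;  |Δ| = 0.8682320
p(-3.4774823) = 0.2928829
z_5 = -3.4774823 − 0.2928829·(0.8682320)/(-6.7923497) = -3.4400445;  |Δ| = 0.0374378
p(-3.4400445) = 0.0339062
z_6 = -3.4400445 − 0.0339062·(0.0374378)/(-0.2589767) = -3.4351430;  |Δ| = 0.0049015
p(-3.4351430) = 0.0002075
z_7 = -3.4351430 − 0.0002075·(0.0049015)/(-0.0336987) = -3.4351128;  |Δ| = 0.0000302
|z_7 − z_6| = 0.0000302 < 0.001

n = 7, z_n = -3.43511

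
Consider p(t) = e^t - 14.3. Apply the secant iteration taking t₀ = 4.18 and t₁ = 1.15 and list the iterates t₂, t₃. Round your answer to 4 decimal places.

p(4.18) = 51.065853, p(1.15) = -11.141807
t₂ = 1.150000 − (-11.141807)·(1.150000 − 4.180000) / (-11.141807 − 51.065853) = 1.150000 − (33.759675)/(-62.207660) = 1.692693
p(1.692693) = -8.865904
t₃ = 1.692693 − (-8.865904)·(1.692693 − 1.150000) / (-8.865904 − (-11.141807)) = 1.692693 − (-4.811466)/(2.275903) = 3.806784

1.6927, 3.8068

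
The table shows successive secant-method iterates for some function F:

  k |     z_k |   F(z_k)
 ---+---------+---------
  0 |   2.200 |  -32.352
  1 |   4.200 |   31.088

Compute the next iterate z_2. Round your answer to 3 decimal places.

3.220

z_2 = 4.200 − 31.088·(4.200 − 2.200) / (31.088 − (-32.352))
   = 4.200 − (62.17600)/(63.44000) = 3.21992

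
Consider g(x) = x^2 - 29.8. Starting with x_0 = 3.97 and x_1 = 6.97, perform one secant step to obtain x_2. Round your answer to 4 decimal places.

5.2533

g(3.97) = -14.039100, g(6.97) = 18.780900
x_2 = 6.970000 − 18.780900·(6.970000 − 3.970000) / (18.780900 − (-14.039100)) = 6.970000 − (56.342700)/(32.820000) = 5.253282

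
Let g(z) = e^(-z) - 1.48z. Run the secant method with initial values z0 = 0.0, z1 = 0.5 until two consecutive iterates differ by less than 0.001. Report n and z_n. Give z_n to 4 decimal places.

g(0.0) = 1.000000, g(0.5) = -0.133469
z2 = 0.500000 − (-0.133469)·(0.500000)/(-1.133469) = 0.441124;  |Δ| = 0.058876
g(0.441124) = -0.009550
z3 = 0.441124 − (-0.009550)·(-0.058876)/(0.123920) = 0.436586;  |Δ| = 0.004537
g(0.436586) = 0.000091
z4 = 0.436586 − 0.000091·(-0.004537)/(0.009640) = 0.436629;  |Δ| = 0.000043
|z4 − z3| = 0.000043 < 0.001

n = 4, z_n = 0.4366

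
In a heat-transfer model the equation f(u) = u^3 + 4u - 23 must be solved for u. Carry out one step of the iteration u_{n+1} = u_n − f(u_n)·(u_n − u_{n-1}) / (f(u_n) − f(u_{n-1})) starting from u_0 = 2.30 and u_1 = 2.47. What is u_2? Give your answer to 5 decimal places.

f(2.30) = -1.6330000, f(2.47) = 1.9492230
u_2 = 2.4700000 − 1.9492230·(2.4700000 − 2.3000000) / (1.9492230 − (-1.6330000)) = 2.4700000 − (0.3313679)/(3.5822230) = 2.3774966

2.37750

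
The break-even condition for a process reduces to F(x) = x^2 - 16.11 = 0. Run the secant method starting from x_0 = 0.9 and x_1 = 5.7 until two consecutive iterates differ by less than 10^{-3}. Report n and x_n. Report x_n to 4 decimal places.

n = 6, x_n = 4.0137

F(0.9) = -15.300000, F(5.7) = 16.380000
x_2 = 5.700000 − 16.380000·(4.800000)/(31.680000) = 3.218182;  |Δ| = 2.481818
F(3.218182) = -5.753306
x_3 = 3.218182 − (-5.753306)·(-2.481818)/(-22.133306) = 3.863303;  |Δ| = 0.645121
F(3.863303) = -1.184892
x_4 = 3.863303 − (-1.184892)·(0.645121)/(4.568414) = 4.030625;  |Δ| = 0.167323
F(4.030625) = 0.135940
x_5 = 4.030625 − 0.135940·(0.167323)/(1.320832) = 4.013404;  |Δ| = 0.017221
F(4.013404) = -0.002585
x_6 = 4.013404 − (-0.002585)·(-0.017221)/(-0.138525) = 4.013726;  |Δ| = 0.000321
|x_6 − x_5| = 0.000321 < 10^{-3}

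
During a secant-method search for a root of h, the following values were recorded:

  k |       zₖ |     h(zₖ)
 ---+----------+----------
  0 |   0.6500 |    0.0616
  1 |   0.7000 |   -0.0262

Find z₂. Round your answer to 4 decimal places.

0.6851

z₂ = 0.7000 − (-0.0262)·(0.7000 − 0.6500) / (-0.0262 − 0.0616)
   = 0.7000 − (-0.001310)/(-0.087800) = 0.685080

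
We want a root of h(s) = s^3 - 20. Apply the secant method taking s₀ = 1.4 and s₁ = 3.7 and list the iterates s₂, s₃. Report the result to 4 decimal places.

2.2284, 2.5605

h(1.4) = -17.256000, h(3.7) = 30.653000
s₂ = 3.700000 − 30.653000·(3.700000 − 1.400000) / (30.653000 − (-17.256000)) = 3.700000 − (70.501900)/(47.909000) = 2.228421
h(2.228421) = -8.933980
s₃ = 2.228421 − (-8.933980)·(2.228421 − 3.700000) / (-8.933980 − 30.653000) = 2.228421 − (13.147061)/(-39.586980) = 2.560526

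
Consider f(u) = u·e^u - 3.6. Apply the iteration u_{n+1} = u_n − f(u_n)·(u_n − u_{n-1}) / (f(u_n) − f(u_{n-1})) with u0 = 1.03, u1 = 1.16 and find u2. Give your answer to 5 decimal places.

1.14400

f(1.03) = -0.7149022, f(1.16) = 0.1003226
u2 = 1.1600000 − 0.1003226·(1.1600000 − 1.0300000) / (0.1003226 − (-0.7149022)) = 1.1600000 − (0.0130419)/(0.8152248) = 1.1440020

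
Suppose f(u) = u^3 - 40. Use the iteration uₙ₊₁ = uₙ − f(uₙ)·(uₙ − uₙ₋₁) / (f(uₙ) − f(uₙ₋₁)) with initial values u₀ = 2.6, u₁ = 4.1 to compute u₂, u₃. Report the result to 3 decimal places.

3.255, 3.390

f(2.6) = -22.42400, f(4.1) = 28.92100
u₂ = 4.10000 − 28.92100·(4.10000 − 2.60000) / (28.92100 − (-22.42400)) = 4.10000 − (43.38150)/(51.34500) = 3.25510
f(3.25510) = -5.51008
u₃ = 3.25510 − (-5.51008)·(3.25510 − 4.10000) / (-5.51008 − 28.92100) = 3.25510 − (4.65548)/(-34.43108) = 3.39031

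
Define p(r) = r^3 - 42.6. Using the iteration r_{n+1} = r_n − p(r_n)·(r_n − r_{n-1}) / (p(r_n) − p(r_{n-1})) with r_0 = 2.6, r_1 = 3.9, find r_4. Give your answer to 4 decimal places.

3.4929

p(2.6) = -25.024000, p(3.9) = 16.719000
r_2 = 3.900000 − 16.719000·(3.900000 − 2.600000) / (16.719000 − (-25.024000)) = 3.900000 − (21.734700)/(41.743000) = 3.379321
p(3.379321) = -4.008792
r_3 = 3.379321 − (-4.008792)·(3.379321 − 3.900000) / (-4.008792 − 16.719000) = 3.379321 − (2.087293)/(-20.727792) = 3.480021
p(3.480021) = -0.455034
r_4 = 3.480021 − (-0.455034)·(3.480021 − 3.379321) / (-0.455034 − (-4.008792)) = 3.480021 − (-0.045822)/(3.553758) = 3.492915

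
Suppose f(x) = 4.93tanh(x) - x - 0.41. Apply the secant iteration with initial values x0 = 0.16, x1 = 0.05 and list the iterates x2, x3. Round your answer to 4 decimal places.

f(0.16) = 0.212137, f(0.05) = -0.213705
x2 = 0.050000 − (-0.213705)·(0.050000 − 0.160000) / (-0.213705 − 0.212137) = 0.050000 − (0.023508)/(-0.425842) = 0.105203
f(0.105203) = 0.001541
x3 = 0.105203 − 0.001541·(0.105203 − 0.050000) / (0.001541 − (-0.213705)) = 0.105203 − (0.000085)/(0.215246) = 0.104807

0.1052, 0.1048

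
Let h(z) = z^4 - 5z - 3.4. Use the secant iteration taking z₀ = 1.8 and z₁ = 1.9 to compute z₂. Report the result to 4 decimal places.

1.8935

h(1.8) = -1.902400, h(1.9) = 0.132100
z₂ = 1.900000 − 0.132100·(1.900000 − 1.800000) / (0.132100 − (-1.902400)) = 1.900000 − (0.013210)/(2.034500) = 1.893507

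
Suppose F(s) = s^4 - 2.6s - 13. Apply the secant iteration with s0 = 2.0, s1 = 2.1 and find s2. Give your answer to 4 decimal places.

2.0690

F(2.0) = -2.200000, F(2.1) = 0.988100
s2 = 2.100000 − 0.988100·(2.100000 − 2.000000) / (0.988100 − (-2.200000)) = 2.100000 − (0.098810)/(3.188100) = 2.069007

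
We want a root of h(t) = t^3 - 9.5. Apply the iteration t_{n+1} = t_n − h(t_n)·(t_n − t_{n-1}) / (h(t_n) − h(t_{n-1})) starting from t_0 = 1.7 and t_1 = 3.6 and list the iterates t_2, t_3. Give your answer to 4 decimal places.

1.9088, 2.0172

h(1.7) = -4.587000, h(3.6) = 37.156000
t_2 = 3.600000 − 37.156000·(3.600000 − 1.700000) / (37.156000 − (-4.587000)) = 3.600000 − (70.596400)/(41.743000) = 1.908785
h(1.908785) = -2.545421
t_3 = 1.908785 − (-2.545421)·(1.908785 − 3.600000) / (-2.545421 − 37.156000) = 1.908785 − (4.304855)/(-39.701421) = 2.017215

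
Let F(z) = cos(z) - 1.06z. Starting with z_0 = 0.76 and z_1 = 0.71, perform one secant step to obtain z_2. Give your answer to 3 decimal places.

F(0.76) = -0.08076, F(0.71) = 0.00576
z_2 = 0.71000 − 0.00576·(0.71000 − 0.76000) / (0.00576 − (-0.08076)) = 0.71000 − (-0.00029)/(0.08653) = 0.71333

0.713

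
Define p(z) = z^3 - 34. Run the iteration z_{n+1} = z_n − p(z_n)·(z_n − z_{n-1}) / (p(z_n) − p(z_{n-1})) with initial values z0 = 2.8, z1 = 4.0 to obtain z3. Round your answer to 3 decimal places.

p(2.8) = -12.04800, p(4.0) = 30.00000
z2 = 4.00000 − 30.00000·(4.00000 − 2.80000) / (30.00000 − (-12.04800)) = 4.00000 − (36.00000)/(42.04800) = 3.14384
p(3.14384) = -2.92726
z3 = 3.14384 − (-2.92726)·(3.14384 − 4.00000) / (-2.92726 − 30.00000) = 3.14384 − (2.50622)/(-32.92726) = 3.21995

3.220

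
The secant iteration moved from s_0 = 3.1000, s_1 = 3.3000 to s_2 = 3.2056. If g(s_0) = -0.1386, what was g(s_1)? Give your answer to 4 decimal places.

The secant line through (3.1000, -0.1386) and (3.3000, g(s_1)) crosses zero at s_2 = 3.2056.
So (3.1000, -0.1386), (3.3000, g(s_1)), (3.2056, 0) are collinear:
g(s_1) = -0.1386 · (3.3000 − 3.2056) / (3.1000 − 3.2056) = -0.1386 · (0.094400)/(-0.105600) = 0.123900

0.1239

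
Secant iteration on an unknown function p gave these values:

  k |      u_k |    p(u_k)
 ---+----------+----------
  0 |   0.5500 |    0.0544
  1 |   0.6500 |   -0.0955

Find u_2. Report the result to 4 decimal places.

u_2 = 0.6500 − (-0.0955)·(0.6500 − 0.5500) / (-0.0955 − 0.0544)
   = 0.6500 − (-0.009550)/(-0.149900) = 0.586291

0.5863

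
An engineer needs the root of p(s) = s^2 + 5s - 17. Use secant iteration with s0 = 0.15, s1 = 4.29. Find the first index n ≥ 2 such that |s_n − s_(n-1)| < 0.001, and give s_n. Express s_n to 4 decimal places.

n = 6, s_n = 2.3218

p(0.15) = -16.227500, p(4.29) = 22.854100
s2 = 4.290000 − 22.854100·(4.140000)/(39.081600) = 1.869015;  |Δ| = 2.420985
p(1.869015) = -4.161709
s3 = 1.869015 − (-4.161709)·(-2.420985)/(-27.015809) = 2.241961;  |Δ| = 0.372946
p(2.241961) = -0.763808
s4 = 2.241961 − (-0.763808)·(0.372946)/(3.397901) = 2.325795;  |Δ| = 0.083834
p(2.325795) = 0.038294
s5 = 2.325795 − 0.038294·(0.083834)/(0.802102) = 2.321792;  |Δ| = 0.004002
p(2.321792) = -0.000320
s6 = 2.321792 − (-0.000320)·(-0.004002)/(-0.038613) = 2.321825;  |Δ| = 0.000033
|s6 − s5| = 0.000033 < 0.001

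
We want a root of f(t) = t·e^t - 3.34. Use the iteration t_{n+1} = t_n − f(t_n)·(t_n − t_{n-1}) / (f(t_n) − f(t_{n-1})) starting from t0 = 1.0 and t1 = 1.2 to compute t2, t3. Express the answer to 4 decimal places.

f(1.0) = -0.621718, f(1.2) = 0.644140
t2 = 1.200000 − 0.644140·(1.200000 − 1.000000) / (0.644140 − (-0.621718)) = 1.200000 − (0.128828)/(1.265858) = 1.098229
f(1.098229) = -0.046577
t3 = 1.098229 − (-0.046577)·(1.098229 − 1.200000) / (-0.046577 − 0.644140) = 1.098229 − (0.004740)/(-0.690718) = 1.105091

1.0982, 1.1051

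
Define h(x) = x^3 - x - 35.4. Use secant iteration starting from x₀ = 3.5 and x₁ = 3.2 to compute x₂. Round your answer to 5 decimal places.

3.37840

h(3.5) = 3.9750000, h(3.2) = -5.8320000
x₂ = 3.2000000 − (-5.8320000)·(3.2000000 − 3.5000000) / (-5.8320000 − 3.9750000) = 3.2000000 − (1.7496000)/(-9.8070000) = 3.3784032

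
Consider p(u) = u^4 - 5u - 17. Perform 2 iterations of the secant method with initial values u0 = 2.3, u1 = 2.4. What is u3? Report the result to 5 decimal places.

2.31167

p(2.3) = -0.5159000, p(2.4) = 4.1776000
u2 = 2.4000000 − 4.1776000·(2.4000000 − 2.3000000) / (4.1776000 − (-0.5159000)) = 2.4000000 − (0.4177600)/(4.6935000) = 2.3109918
p(2.3109918) = -0.0320632
u3 = 2.3109918 − (-0.0320632)·(2.3109918 − 2.4000000) / (-0.0320632 − 4.1776000) = 2.3109918 − (0.0028539)/(-4.2096632) = 2.3116697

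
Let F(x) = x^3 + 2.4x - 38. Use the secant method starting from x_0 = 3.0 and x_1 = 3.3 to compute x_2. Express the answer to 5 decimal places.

3.11805

F(3.0) = -3.8000000, F(3.3) = 5.8570000
x_2 = 3.3000000 − 5.8570000·(3.3000000 − 3.0000000) / (5.8570000 − (-3.8000000)) = 3.3000000 − (1.7571000)/(9.6570000) = 3.1180491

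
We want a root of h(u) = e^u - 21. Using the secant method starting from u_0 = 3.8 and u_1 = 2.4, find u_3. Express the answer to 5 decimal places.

h(3.8) = 23.7011845, h(2.4) = -9.9768236
u_2 = 2.4000000 − (-9.9768236)·(2.4000000 − 3.8000000) / (-9.9768236 − 23.7011845) = 2.4000000 − (13.9675531)/(-33.6780081) = 2.8147381
h(2.8147381) = -4.3111956
u_3 = 2.8147381 − (-4.3111956)·(2.8147381 − 2.4000000) / (-4.3111956 − (-9.9768236)) = 2.8147381 − (-1.7880171)/(5.6656280) = 3.1303284

3.13033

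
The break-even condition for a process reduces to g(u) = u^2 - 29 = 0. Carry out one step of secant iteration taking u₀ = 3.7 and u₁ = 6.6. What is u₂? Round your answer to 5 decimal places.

g(3.7) = -15.3100000, g(6.6) = 14.5600000
u₂ = 6.6000000 − 14.5600000·(6.6000000 − 3.7000000) / (14.5600000 − (-15.3100000)) = 6.6000000 − (42.2240000)/(29.8700000) = 5.1864078

5.18641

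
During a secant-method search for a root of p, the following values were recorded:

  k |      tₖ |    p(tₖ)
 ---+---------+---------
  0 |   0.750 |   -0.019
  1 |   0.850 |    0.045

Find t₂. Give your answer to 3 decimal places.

0.780

t₂ = 0.850 − 0.045·(0.850 − 0.750) / (0.045 − (-0.019))
   = 0.850 − (0.00450)/(0.06400) = 0.77969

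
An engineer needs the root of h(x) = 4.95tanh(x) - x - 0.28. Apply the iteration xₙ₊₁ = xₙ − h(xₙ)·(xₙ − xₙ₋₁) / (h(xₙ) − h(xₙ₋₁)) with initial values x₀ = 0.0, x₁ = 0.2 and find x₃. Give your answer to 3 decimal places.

h(0.0) = -0.28000, h(0.2) = 0.49701
x₂ = 0.20000 − 0.49701·(0.20000 − 0.00000) / (0.49701 − (-0.28000)) = 0.20000 − (0.09940)/(0.77701) = 0.07207
h(0.07207) = 0.00407
x₃ = 0.07207 − 0.00407·(0.07207 − 0.20000) / (0.00407 − 0.49701) = 0.07207 − (-0.00052)/(-0.49294) = 0.07102

0.071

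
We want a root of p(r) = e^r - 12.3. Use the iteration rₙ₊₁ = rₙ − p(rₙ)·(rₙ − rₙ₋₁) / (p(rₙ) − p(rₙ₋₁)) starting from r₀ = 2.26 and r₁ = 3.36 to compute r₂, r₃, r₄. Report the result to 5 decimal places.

p(2.26) = -2.7169108, p(3.36) = 16.4891909
r₂ = 3.3600000 − 16.4891909·(3.3600000 − 2.2600000) / (16.4891909 − (-2.7169108)) = 3.3600000 − (18.1381100)/(19.2061017) = 2.4156069
p(2.4156069) = -1.1034365
r₃ = 2.4156069 − (-1.1034365)·(2.4156069 − 3.3600000) / (-1.1034365 − 16.4891909) = 2.4156069 − (1.0420778)/(-17.5926274) = 2.4748407
p(2.4748407) = -0.4201857
r₄ = 2.4748407 − (-0.4201857)·(2.4748407 − 2.4156069) / (-0.4201857 − (-1.1034365)) = 2.4748407 − (-0.0248892)/(0.6832508) = 2.5112683

2.41561, 2.47484, 2.51127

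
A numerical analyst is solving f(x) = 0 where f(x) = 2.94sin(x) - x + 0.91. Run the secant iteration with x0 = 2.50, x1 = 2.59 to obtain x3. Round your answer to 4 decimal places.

f(2.50) = 0.169508, f(2.59) = -0.139310
x2 = 2.590000 − (-0.139310)·(2.590000 − 2.500000) / (-0.139310 − 0.169508) = 2.590000 − (-0.012538)/(-0.308818) = 2.549400
f(2.549400) = 0.001653
x3 = 2.549400 − 0.001653·(2.549400 − 2.590000) / (0.001653 − (-0.139310)) = 2.549400 − (-0.000067)/(0.140962) = 2.549876

2.5499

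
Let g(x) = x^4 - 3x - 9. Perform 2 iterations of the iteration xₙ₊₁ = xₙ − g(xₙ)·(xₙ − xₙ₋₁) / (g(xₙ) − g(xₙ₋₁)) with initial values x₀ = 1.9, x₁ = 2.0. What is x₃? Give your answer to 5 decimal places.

g(1.9) = -1.6679000, g(2.0) = 1.0000000
x₂ = 2.0000000 − 1.0000000·(2.0000000 − 1.9000000) / (1.0000000 − (-1.6679000)) = 2.0000000 − (0.1000000)/(2.6679000) = 1.9625173
g(1.9625173) = -0.0536978
x₃ = 1.9625173 − (-0.0536978)·(1.9625173 − 2.0000000) / (-0.0536978 − 1.0000000) = 1.9625173 − (0.0020127)/(-1.0536978) = 1.9644275

1.96443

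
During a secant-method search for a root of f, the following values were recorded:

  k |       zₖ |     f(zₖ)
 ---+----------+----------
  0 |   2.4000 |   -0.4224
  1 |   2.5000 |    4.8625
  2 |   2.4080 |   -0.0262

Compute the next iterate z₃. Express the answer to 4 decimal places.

z₃ = 2.4080 − (-0.0262)·(2.4080 − 2.5000) / (-0.0262 − 4.8625)
   = 2.4080 − (0.002410)/(-4.888700) = 2.408493

2.4085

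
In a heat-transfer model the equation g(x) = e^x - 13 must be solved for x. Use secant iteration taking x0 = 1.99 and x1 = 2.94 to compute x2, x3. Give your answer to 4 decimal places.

2.4555, 2.5454

g(1.99) = -5.684466, g(2.94) = 5.915846
x2 = 2.940000 − 5.915846·(2.940000 − 1.990000) / (5.915846 − (-5.684466)) = 2.940000 − (5.620054)/(11.600313) = 2.455526
g(2.455526) = -1.347443
x3 = 2.455526 − (-1.347443)·(2.455526 − 2.940000) / (-1.347443 − 5.915846) = 2.455526 − (0.652802)/(-7.263289) = 2.545402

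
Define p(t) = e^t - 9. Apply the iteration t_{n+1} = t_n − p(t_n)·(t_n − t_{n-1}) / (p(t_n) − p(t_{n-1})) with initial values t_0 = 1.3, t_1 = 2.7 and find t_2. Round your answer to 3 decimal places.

1.966

p(1.3) = -5.33070, p(2.7) = 5.87973
t_2 = 2.70000 − 5.87973·(2.70000 − 1.30000) / (5.87973 − (-5.33070)) = 2.70000 − (8.23162)/(11.21044) = 1.96572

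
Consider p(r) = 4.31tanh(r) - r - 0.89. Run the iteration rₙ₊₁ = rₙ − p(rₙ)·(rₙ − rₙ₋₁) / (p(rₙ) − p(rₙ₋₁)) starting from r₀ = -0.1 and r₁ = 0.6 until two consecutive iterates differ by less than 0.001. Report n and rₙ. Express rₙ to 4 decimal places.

n = 5, rₙ = 0.2779

p(-0.1) = -1.219569, p(0.6) = 0.824684
r₂ = 0.600000 − 0.824684·(0.700000)/(2.044253) = 0.317609;  |Δ| = 0.282391
p(0.317609) = 0.117041
r₃ = 0.317609 − 0.117041·(-0.282391)/(-0.707643) = 0.270903;  |Δ| = 0.046706
p(0.270903) = -0.021060
r₄ = 0.270903 − (-0.021060)·(-0.046706)/(-0.138101) = 0.278025;  |Δ| = 0.007123
p(0.278025) = 0.000314
r₅ = 0.278025 − 0.000314·(0.007123)/(0.021374) = 0.277921;  |Δ| = 0.000105
|r₅ − r₄| = 0.000105 < 0.001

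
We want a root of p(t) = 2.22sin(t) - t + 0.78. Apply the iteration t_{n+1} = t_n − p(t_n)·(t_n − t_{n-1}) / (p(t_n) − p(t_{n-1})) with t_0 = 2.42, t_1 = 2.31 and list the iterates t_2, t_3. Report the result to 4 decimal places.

2.3528, 2.3537

p(2.42) = -0.173510, p(2.31) = 0.110592
t_2 = 2.310000 − 0.110592·(2.310000 − 2.420000) / (0.110592 − (-0.173510)) = 2.310000 − (-0.012165)/(0.284101) = 2.352820
p(2.352820) = 0.002247
t_3 = 2.352820 − 0.002247·(2.352820 − 2.310000) / (0.002247 − 0.110592) = 2.352820 − (0.000096)/(-0.108345) = 2.353707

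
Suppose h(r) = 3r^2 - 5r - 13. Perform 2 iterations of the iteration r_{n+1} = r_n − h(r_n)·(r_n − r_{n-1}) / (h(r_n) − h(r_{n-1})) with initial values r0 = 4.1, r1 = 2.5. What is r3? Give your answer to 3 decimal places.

h(4.1) = 16.93000, h(2.5) = -6.75000
r2 = 2.50000 − (-6.75000)·(2.50000 − 4.10000) / (-6.75000 − 16.93000) = 2.50000 − (10.80000)/(-23.68000) = 2.95608
h(2.95608) = -1.56516
r3 = 2.95608 − (-1.56516)·(2.95608 − 2.50000) / (-1.56516 − (-6.75000)) = 2.95608 − (-0.71384)/(5.18484) = 3.09376

3.094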